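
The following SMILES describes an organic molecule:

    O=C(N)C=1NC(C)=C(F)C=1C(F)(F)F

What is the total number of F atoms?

Scan the SMILES for F atoms (remember two-letter symbols like Cl and Br are single atoms).
Fluorine count: 4.

4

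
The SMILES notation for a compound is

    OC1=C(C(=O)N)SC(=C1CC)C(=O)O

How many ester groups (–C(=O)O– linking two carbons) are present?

Scan the SMILES for the ester motif — none present.
Groups that are present: 1 amide, 1 carboxylic acid, 1 hydroxyl.

0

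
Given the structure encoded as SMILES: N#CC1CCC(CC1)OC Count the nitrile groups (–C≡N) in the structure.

1

The nitrile motif appears at heavy-atom position 2 in the SMILES.
Other groups present: 1 ether.
Nitrile count: 1.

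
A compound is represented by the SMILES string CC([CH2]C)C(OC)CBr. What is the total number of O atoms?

Scan the SMILES for O atoms (remember two-letter symbols like Cl and Br are single atoms).
Oxygen count: 1.

1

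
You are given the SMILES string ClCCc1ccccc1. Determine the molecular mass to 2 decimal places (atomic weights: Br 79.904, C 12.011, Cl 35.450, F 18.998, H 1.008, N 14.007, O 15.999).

First, the molecular formula is C8H9Cl (counting implicit H from valence).
  C: 8 × 12.011 = 96.088
  Cl: 1 × 35.450 = 35.450
  H: 9 × 1.008 = 9.072
Sum: 8×12.011 + 1×35.450 + 9×1.008 = 140.610 → 140.61 g/mol.

140.61 g/mol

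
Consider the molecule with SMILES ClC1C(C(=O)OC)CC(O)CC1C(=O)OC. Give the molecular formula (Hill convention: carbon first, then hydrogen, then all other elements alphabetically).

C10H15ClO5

Walk through each heavy atom and fill implicit hydrogens from standard valence (C 4, N 3, O 2, S 2, halogen 1):
  atom 1: Cl (halogen, monovalent) → 0 H
  atom 2: C, bond orders sum to 3 (valence 4) → 1 H
  atom 3: C, bond orders sum to 3 (valence 4) → 1 H
  atom 4: C, bond orders sum to 4 (valence 4) → 0 H
  atom 5: O, bond orders sum to 2 (valence 2) → 0 H
  atom 6: O, bond orders sum to 2 (valence 2) → 0 H
  atom 7: C, bond orders sum to 1 (valence 4) → 3 H
  atom 8: C, bond orders sum to 2 (valence 4) → 2 H
  atom 9: C, bond orders sum to 3 (valence 4) → 1 H
  atom 10: O, bond orders sum to 1 (valence 2) → 1 H
  atom 11: C, bond orders sum to 2 (valence 4) → 2 H
  atom 12: C, bond orders sum to 3 (valence 4) → 1 H
  atom 13: C, bond orders sum to 4 (valence 4) → 0 H
  atom 14: O, bond orders sum to 2 (valence 2) → 0 H
  atom 15: O, bond orders sum to 2 (valence 2) → 0 H
  atom 16: C, bond orders sum to 1 (valence 4) → 3 H
Totals → C:10, H:15, Cl:1, O:5.
In Hill order: C10H15ClO5.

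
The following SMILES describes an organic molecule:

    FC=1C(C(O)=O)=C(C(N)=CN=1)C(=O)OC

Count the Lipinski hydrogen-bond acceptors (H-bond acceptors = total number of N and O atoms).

6

N atoms: 2; O atoms: 4.
Lipinski HBA = 2 + 4 = 6.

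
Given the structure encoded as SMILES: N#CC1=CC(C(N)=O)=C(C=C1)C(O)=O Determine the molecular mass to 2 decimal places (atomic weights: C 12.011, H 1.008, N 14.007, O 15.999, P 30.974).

190.16 g/mol

First, the molecular formula is C9H6N2O3 (counting implicit H from valence).
  C: 9 × 12.011 = 108.099
  H: 6 × 1.008 = 6.048
  N: 2 × 14.007 = 28.014
  O: 3 × 15.999 = 47.997
Sum: 9×12.011 + 6×1.008 + 2×14.007 + 3×15.999 = 190.158 → 190.16 g/mol.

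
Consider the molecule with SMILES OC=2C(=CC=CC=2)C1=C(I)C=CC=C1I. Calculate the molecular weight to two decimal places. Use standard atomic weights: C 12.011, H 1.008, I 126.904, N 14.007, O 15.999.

First, the molecular formula is C12H8I2O (counting implicit H from valence).
  C: 12 × 12.011 = 144.132
  H: 8 × 1.008 = 8.064
  I: 2 × 126.904 = 253.808
  O: 1 × 15.999 = 15.999
Sum: 12×12.011 + 8×1.008 + 2×126.904 + 1×15.999 = 422.003 → 422.00 g/mol.

422.00 g/mol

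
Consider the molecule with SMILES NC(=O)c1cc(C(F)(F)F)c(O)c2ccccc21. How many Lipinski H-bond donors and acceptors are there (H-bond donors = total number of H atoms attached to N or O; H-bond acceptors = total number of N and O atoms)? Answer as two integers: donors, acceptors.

Donors: find every N or O and count the H atoms it carries.
  atom 1 (N): bond orders sum to 1 → 2 H
  atom 3 (O): bond orders sum to 2 → 0 H
  atom 12 (O): bond orders sum to 1 → 1 H
Lipinski HBD = 3.
Acceptors: N atoms = 1, O atoms = 2 → HBA = 3.

3, 3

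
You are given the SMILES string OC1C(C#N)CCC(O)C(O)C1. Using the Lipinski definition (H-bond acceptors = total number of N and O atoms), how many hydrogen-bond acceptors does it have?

N atoms: 1; O atoms: 3.
Lipinski HBA = 1 + 3 = 4.

4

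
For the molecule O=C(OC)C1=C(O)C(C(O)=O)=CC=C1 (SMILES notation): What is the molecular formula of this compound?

C9H8O5

Walk through each heavy atom and fill implicit hydrogens from standard valence (C 4, N 3, O 2, S 2, halogen 1):
  atom 1: O, bond orders sum to 2 (valence 2) → 0 H
  atom 2: C, bond orders sum to 4 (valence 4) → 0 H
  atom 3: O, bond orders sum to 2 (valence 2) → 0 H
  atom 4: C, bond orders sum to 1 (valence 4) → 3 H
  atom 5: C, bond orders sum to 4 (valence 4) → 0 H
  atom 6: C, bond orders sum to 4 (valence 4) → 0 H
  atom 7: O, bond orders sum to 1 (valence 2) → 1 H
  atom 8: C, bond orders sum to 4 (valence 4) → 0 H
  atom 9: C, bond orders sum to 4 (valence 4) → 0 H
  atom 10: O, bond orders sum to 1 (valence 2) → 1 H
  atom 11: O, bond orders sum to 2 (valence 2) → 0 H
  atom 12: C, bond orders sum to 3 (valence 4) → 1 H
  atom 13: C, bond orders sum to 3 (valence 4) → 1 H
  atom 14: C, bond orders sum to 3 (valence 4) → 1 H
Totals → C:9, H:8, O:5.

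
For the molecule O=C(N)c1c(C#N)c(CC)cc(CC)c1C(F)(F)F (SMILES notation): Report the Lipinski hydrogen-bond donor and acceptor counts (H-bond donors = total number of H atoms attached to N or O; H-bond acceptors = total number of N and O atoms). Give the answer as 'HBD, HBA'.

Donors: find every N or O and count the H atoms it carries.
  atom 1 (O): bond orders sum to 2 → 0 H
  atom 3 (N): bond orders sum to 1 → 2 H
  atom 7 (N): bond orders sum to 3 → 0 H
Lipinski HBD = 2.
Acceptors: N atoms = 2, O atoms = 1 → HBA = 3.

2, 3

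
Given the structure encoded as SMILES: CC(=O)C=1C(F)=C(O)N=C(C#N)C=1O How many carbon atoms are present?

Count every carbon token in the SMILES (each C, including those in ring-closure positions and inside branches).
Carbon count: 8.

8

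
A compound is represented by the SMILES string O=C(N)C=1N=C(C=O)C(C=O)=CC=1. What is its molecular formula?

C8H6N2O3

Walk through each heavy atom and fill implicit hydrogens from standard valence (C 4, N 3, O 2, S 2, halogen 1):
  atom 1: O, bond orders sum to 2 (valence 2) → 0 H
  atom 2: C, bond orders sum to 4 (valence 4) → 0 H
  atom 3: N, bond orders sum to 1 (valence 3) → 2 H
  atom 4: C, bond orders sum to 4 (valence 4) → 0 H
  atom 5: N, bond orders sum to 3 (valence 3) → 0 H
  atom 6: C, bond orders sum to 4 (valence 4) → 0 H
  atom 7: C, bond orders sum to 3 (valence 4) → 1 H
  atom 8: O, bond orders sum to 2 (valence 2) → 0 H
  atom 9: C, bond orders sum to 4 (valence 4) → 0 H
  atom 10: C, bond orders sum to 3 (valence 4) → 1 H
  atom 11: O, bond orders sum to 2 (valence 2) → 0 H
  atom 12: C, bond orders sum to 3 (valence 4) → 1 H
  atom 13: C, bond orders sum to 3 (valence 4) → 1 H
Totals → C:8, H:6, N:2, O:3.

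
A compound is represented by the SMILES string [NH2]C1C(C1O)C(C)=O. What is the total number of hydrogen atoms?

9

Walk through each heavy atom and fill implicit hydrogens from standard valence (C 4, N 3, O 2, S 2, halogen 1):
  atom 1: N with explicit H count 2
  atom 2: C, bond orders sum to 3 (valence 4) → 1 H
  atom 3: C, bond orders sum to 3 (valence 4) → 1 H
  atom 4: C, bond orders sum to 3 (valence 4) → 1 H
  atom 5: O, bond orders sum to 1 (valence 2) → 1 H
  atom 6: C, bond orders sum to 4 (valence 4) → 0 H
  atom 7: C, bond orders sum to 1 (valence 4) → 3 H
  atom 8: O, bond orders sum to 2 (valence 2) → 0 H
Total hydrogens: 9.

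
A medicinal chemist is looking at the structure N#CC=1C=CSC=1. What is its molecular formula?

Walk through each heavy atom and fill implicit hydrogens from standard valence (C 4, N 3, O 2, S 2, halogen 1):
  atom 1: N, bond orders sum to 3 (valence 3) → 0 H
  atom 2: C, bond orders sum to 4 (valence 4) → 0 H
  atom 3: C, bond orders sum to 4 (valence 4) → 0 H
  atom 4: C, bond orders sum to 3 (valence 4) → 1 H
  atom 5: C, bond orders sum to 3 (valence 4) → 1 H
  atom 6: S, bond orders sum to 2 (valence 2) → 0 H
  atom 7: C, bond orders sum to 3 (valence 4) → 1 H
Totals → C:5, H:3, N:1, S:1.

C5H3NS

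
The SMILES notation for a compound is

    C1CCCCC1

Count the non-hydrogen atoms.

6

Every atom symbol written in the SMILES (organic subset) is one heavy atom; implicit H are not written.
Heavy atoms by element → C:6.
Total: 6.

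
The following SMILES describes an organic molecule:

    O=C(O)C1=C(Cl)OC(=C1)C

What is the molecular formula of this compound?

C6H5ClO3

Walk through each heavy atom and fill implicit hydrogens from standard valence (C 4, N 3, O 2, S 2, halogen 1):
  atom 1: O, bond orders sum to 2 (valence 2) → 0 H
  atom 2: C, bond orders sum to 4 (valence 4) → 0 H
  atom 3: O, bond orders sum to 1 (valence 2) → 1 H
  atom 4: C, bond orders sum to 4 (valence 4) → 0 H
  atom 5: C, bond orders sum to 4 (valence 4) → 0 H
  atom 6: Cl (halogen, monovalent) → 0 H
  atom 7: O, bond orders sum to 2 (valence 2) → 0 H
  atom 8: C, bond orders sum to 4 (valence 4) → 0 H
  atom 9: C, bond orders sum to 3 (valence 4) → 1 H
  atom 10: C, bond orders sum to 1 (valence 4) → 3 H
Totals → C:6, H:5, Cl:1, O:3.
In Hill order: C6H5ClO3.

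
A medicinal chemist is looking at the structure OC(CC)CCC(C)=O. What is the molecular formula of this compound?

C7H14O2

Walk through each heavy atom and fill implicit hydrogens from standard valence (C 4, N 3, O 2, S 2, halogen 1):
  atom 1: O, bond orders sum to 1 (valence 2) → 1 H
  atom 2: C, bond orders sum to 3 (valence 4) → 1 H
  atom 3: C, bond orders sum to 2 (valence 4) → 2 H
  atom 4: C, bond orders sum to 1 (valence 4) → 3 H
  atom 5: C, bond orders sum to 2 (valence 4) → 2 H
  atom 6: C, bond orders sum to 2 (valence 4) → 2 H
  atom 7: C, bond orders sum to 4 (valence 4) → 0 H
  atom 8: C, bond orders sum to 1 (valence 4) → 3 H
  atom 9: O, bond orders sum to 2 (valence 2) → 0 H
Totals → C:7, H:14, O:2.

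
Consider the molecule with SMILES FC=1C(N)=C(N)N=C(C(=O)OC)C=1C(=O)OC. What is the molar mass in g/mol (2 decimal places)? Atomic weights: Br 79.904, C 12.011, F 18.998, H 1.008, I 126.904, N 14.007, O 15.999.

First, the molecular formula is C9H10FN3O4 (counting implicit H from valence).
  C: 9 × 12.011 = 108.099
  F: 1 × 18.998 = 18.998
  H: 10 × 1.008 = 10.080
  N: 3 × 14.007 = 42.021
  O: 4 × 15.999 = 63.996
Sum: 9×12.011 + 1×18.998 + 10×1.008 + 3×14.007 + 4×15.999 = 243.194 → 243.19 g/mol.

243.19 g/mol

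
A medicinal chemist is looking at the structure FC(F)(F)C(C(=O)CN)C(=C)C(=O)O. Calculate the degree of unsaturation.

Degree of unsaturation = (number of rings) + (number of π bonds).
Ring closures in the SMILES: 0.
π bonds: 3 double bonds (each 1 DoU) → 3 DoU from unsaturation.
Total DoU = 0 + 3 = 3.

3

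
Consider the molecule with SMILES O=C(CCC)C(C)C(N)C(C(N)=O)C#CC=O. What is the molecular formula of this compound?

C12H18N2O3

Walk through each heavy atom and fill implicit hydrogens from standard valence (C 4, N 3, O 2, S 2, halogen 1):
  atom 1: O, bond orders sum to 2 (valence 2) → 0 H
  atom 2: C, bond orders sum to 4 (valence 4) → 0 H
  atom 3: C, bond orders sum to 2 (valence 4) → 2 H
  atom 4: C, bond orders sum to 2 (valence 4) → 2 H
  atom 5: C, bond orders sum to 1 (valence 4) → 3 H
  atom 6: C, bond orders sum to 3 (valence 4) → 1 H
  atom 7: C, bond orders sum to 1 (valence 4) → 3 H
  atom 8: C, bond orders sum to 3 (valence 4) → 1 H
  atom 9: N, bond orders sum to 1 (valence 3) → 2 H
  atom 10: C, bond orders sum to 3 (valence 4) → 1 H
  atom 11: C, bond orders sum to 4 (valence 4) → 0 H
  atom 12: N, bond orders sum to 1 (valence 3) → 2 H
  atom 13: O, bond orders sum to 2 (valence 2) → 0 H
  atom 14: C, bond orders sum to 4 (valence 4) → 0 H
  atom 15: C, bond orders sum to 4 (valence 4) → 0 H
  atom 16: C, bond orders sum to 3 (valence 4) → 1 H
  atom 17: O, bond orders sum to 2 (valence 2) → 0 H
Totals → C:12, H:18, N:2, O:3.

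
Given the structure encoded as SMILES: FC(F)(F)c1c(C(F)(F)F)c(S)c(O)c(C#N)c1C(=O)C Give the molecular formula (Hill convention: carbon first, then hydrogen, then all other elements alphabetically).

C11H5F6NO2S

Walk through each heavy atom and fill implicit hydrogens from standard valence (C 4, N 3, O 2, S 2, halogen 1); for lowercase aromatic atoms, an aromatic c carries 1 H when it has two neighbours and 0 H with three, and aromatic n carries 0 H:
  atom 1: F (halogen, monovalent) → 0 H
  atom 2: C, bond orders sum to 4 (valence 4) → 0 H
  atom 3: F (halogen, monovalent) → 0 H
  atom 4: F (halogen, monovalent) → 0 H
  atom 5: aromatic c, 3 neighbours → 0 H
  atom 6: aromatic c, 3 neighbours → 0 H
  atom 7: C, bond orders sum to 4 (valence 4) → 0 H
  atom 8: F (halogen, monovalent) → 0 H
  atom 9: F (halogen, monovalent) → 0 H
  atom 10: F (halogen, monovalent) → 0 H
  atom 11: aromatic c, 3 neighbours → 0 H
  atom 12: S, bond orders sum to 1 (valence 2) → 1 H
  atom 13: aromatic c, 3 neighbours → 0 H
  atom 14: O, bond orders sum to 1 (valence 2) → 1 H
  atom 15: aromatic c, 3 neighbours → 0 H
  atom 16: C, bond orders sum to 4 (valence 4) → 0 H
  atom 17: N, bond orders sum to 3 (valence 3) → 0 H
  atom 18: aromatic c, 3 neighbours → 0 H
  atom 19: C, bond orders sum to 4 (valence 4) → 0 H
  atom 20: O, bond orders sum to 2 (valence 2) → 0 H
  atom 21: C, bond orders sum to 1 (valence 4) → 3 H
Totals → C:11, H:5, F:6, N:1, O:2, S:1.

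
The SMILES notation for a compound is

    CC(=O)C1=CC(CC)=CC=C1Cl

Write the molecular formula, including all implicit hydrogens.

Walk through each heavy atom and fill implicit hydrogens from standard valence (C 4, N 3, O 2, S 2, halogen 1):
  atom 1: C, bond orders sum to 1 (valence 4) → 3 H
  atom 2: C, bond orders sum to 4 (valence 4) → 0 H
  atom 3: O, bond orders sum to 2 (valence 2) → 0 H
  atom 4: C, bond orders sum to 4 (valence 4) → 0 H
  atom 5: C, bond orders sum to 3 (valence 4) → 1 H
  atom 6: C, bond orders sum to 4 (valence 4) → 0 H
  atom 7: C, bond orders sum to 2 (valence 4) → 2 H
  atom 8: C, bond orders sum to 1 (valence 4) → 3 H
  atom 9: C, bond orders sum to 3 (valence 4) → 1 H
  atom 10: C, bond orders sum to 3 (valence 4) → 1 H
  atom 11: C, bond orders sum to 4 (valence 4) → 0 H
  atom 12: Cl (halogen, monovalent) → 0 H
Totals → C:10, H:11, Cl:1, O:1.
In Hill order: C10H11ClO.

C10H11ClO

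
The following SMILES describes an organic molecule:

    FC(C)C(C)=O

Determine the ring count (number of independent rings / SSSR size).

0

In SMILES, each pair of matching ring-closure digits denotes one ring-closing bond; the number of such bonds equals the number of independent rings.
Ring-closure bonds here: 0.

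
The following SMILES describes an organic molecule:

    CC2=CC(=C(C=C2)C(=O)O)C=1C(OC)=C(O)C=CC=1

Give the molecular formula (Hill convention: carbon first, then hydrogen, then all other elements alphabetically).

Walk through each heavy atom and fill implicit hydrogens from standard valence (C 4, N 3, O 2, S 2, halogen 1):
  atom 1: C, bond orders sum to 1 (valence 4) → 3 H
  atom 2: C, bond orders sum to 4 (valence 4) → 0 H
  atom 3: C, bond orders sum to 3 (valence 4) → 1 H
  atom 4: C, bond orders sum to 4 (valence 4) → 0 H
  atom 5: C, bond orders sum to 4 (valence 4) → 0 H
  atom 6: C, bond orders sum to 3 (valence 4) → 1 H
  atom 7: C, bond orders sum to 3 (valence 4) → 1 H
  atom 8: C, bond orders sum to 4 (valence 4) → 0 H
  atom 9: O, bond orders sum to 2 (valence 2) → 0 H
  atom 10: O, bond orders sum to 1 (valence 2) → 1 H
  atom 11: C, bond orders sum to 4 (valence 4) → 0 H
  atom 12: C, bond orders sum to 4 (valence 4) → 0 H
  atom 13: O, bond orders sum to 2 (valence 2) → 0 H
  atom 14: C, bond orders sum to 1 (valence 4) → 3 H
  atom 15: C, bond orders sum to 4 (valence 4) → 0 H
  atom 16: O, bond orders sum to 1 (valence 2) → 1 H
  atom 17: C, bond orders sum to 3 (valence 4) → 1 H
  atom 18: C, bond orders sum to 3 (valence 4) → 1 H
  atom 19: C, bond orders sum to 3 (valence 4) → 1 H
Totals → C:15, H:14, O:4.
In Hill order: C15H14O4.

C15H14O4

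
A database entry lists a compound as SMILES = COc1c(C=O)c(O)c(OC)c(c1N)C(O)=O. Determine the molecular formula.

Walk through each heavy atom and fill implicit hydrogens from standard valence (C 4, N 3, O 2, S 2, halogen 1); for lowercase aromatic atoms, an aromatic c carries 1 H when it has two neighbours and 0 H with three, and aromatic n carries 0 H:
  atom 1: C, bond orders sum to 1 (valence 4) → 3 H
  atom 2: O, bond orders sum to 2 (valence 2) → 0 H
  atom 3: aromatic c, 3 neighbours → 0 H
  atom 4: aromatic c, 3 neighbours → 0 H
  atom 5: C, bond orders sum to 3 (valence 4) → 1 H
  atom 6: O, bond orders sum to 2 (valence 2) → 0 H
  atom 7: aromatic c, 3 neighbours → 0 H
  atom 8: O, bond orders sum to 1 (valence 2) → 1 H
  atom 9: aromatic c, 3 neighbours → 0 H
  atom 10: O, bond orders sum to 2 (valence 2) → 0 H
  atom 11: C, bond orders sum to 1 (valence 4) → 3 H
  atom 12: aromatic c, 3 neighbours → 0 H
  atom 13: aromatic c, 3 neighbours → 0 H
  atom 14: N, bond orders sum to 1 (valence 3) → 2 H
  atom 15: C, bond orders sum to 4 (valence 4) → 0 H
  atom 16: O, bond orders sum to 1 (valence 2) → 1 H
  atom 17: O, bond orders sum to 2 (valence 2) → 0 H
Totals → C:10, H:11, N:1, O:6.

C10H11NO6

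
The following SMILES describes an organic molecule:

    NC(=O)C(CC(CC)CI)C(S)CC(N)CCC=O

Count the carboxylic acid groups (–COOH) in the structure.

0

Scan the SMILES for the carboxylic acid motif — none present.
Groups that are present: 1 aldehyde, 1 amide, 1 primary amine, 1 thiol.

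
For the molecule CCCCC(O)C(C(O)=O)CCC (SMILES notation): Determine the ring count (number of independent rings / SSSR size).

In SMILES, each pair of matching ring-closure digits denotes one ring-closing bond; the number of such bonds equals the number of independent rings.
Ring-closure bonds here: 0.

0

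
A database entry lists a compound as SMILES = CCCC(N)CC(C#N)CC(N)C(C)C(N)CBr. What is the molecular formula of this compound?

Walk through each heavy atom and fill implicit hydrogens from standard valence (C 4, N 3, O 2, S 2, halogen 1):
  atom 1: C, bond orders sum to 1 (valence 4) → 3 H
  atom 2: C, bond orders sum to 2 (valence 4) → 2 H
  atom 3: C, bond orders sum to 2 (valence 4) → 2 H
  atom 4: C, bond orders sum to 3 (valence 4) → 1 H
  atom 5: N, bond orders sum to 1 (valence 3) → 2 H
  atom 6: C, bond orders sum to 2 (valence 4) → 2 H
  atom 7: C, bond orders sum to 3 (valence 4) → 1 H
  atom 8: C, bond orders sum to 4 (valence 4) → 0 H
  atom 9: N, bond orders sum to 3 (valence 3) → 0 H
  atom 10: C, bond orders sum to 2 (valence 4) → 2 H
  atom 11: C, bond orders sum to 3 (valence 4) → 1 H
  atom 12: N, bond orders sum to 1 (valence 3) → 2 H
  atom 13: C, bond orders sum to 3 (valence 4) → 1 H
  atom 14: C, bond orders sum to 1 (valence 4) → 3 H
  atom 15: C, bond orders sum to 3 (valence 4) → 1 H
  atom 16: N, bond orders sum to 1 (valence 3) → 2 H
  atom 17: C, bond orders sum to 2 (valence 4) → 2 H
  atom 18: Br (halogen, monovalent) → 0 H
Totals → C:13, H:27, Br:1, N:4.
In Hill order: C13H27BrN4.

C13H27BrN4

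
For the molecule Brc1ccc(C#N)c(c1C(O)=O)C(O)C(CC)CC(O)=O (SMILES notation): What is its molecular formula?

Walk through each heavy atom and fill implicit hydrogens from standard valence (C 4, N 3, O 2, S 2, halogen 1); for lowercase aromatic atoms, an aromatic c carries 1 H when it has two neighbours and 0 H with three, and aromatic n carries 0 H:
  atom 1: Br (halogen, monovalent) → 0 H
  atom 2: aromatic c, 3 neighbours → 0 H
  atom 3: aromatic c, 2 neighbours → 1 H
  atom 4: aromatic c, 2 neighbours → 1 H
  atom 5: aromatic c, 3 neighbours → 0 H
  atom 6: C, bond orders sum to 4 (valence 4) → 0 H
  atom 7: N, bond orders sum to 3 (valence 3) → 0 H
  atom 8: aromatic c, 3 neighbours → 0 H
  atom 9: aromatic c, 3 neighbours → 0 H
  atom 10: C, bond orders sum to 4 (valence 4) → 0 H
  atom 11: O, bond orders sum to 1 (valence 2) → 1 H
  atom 12: O, bond orders sum to 2 (valence 2) → 0 H
  atom 13: C, bond orders sum to 3 (valence 4) → 1 H
  atom 14: O, bond orders sum to 1 (valence 2) → 1 H
  atom 15: C, bond orders sum to 3 (valence 4) → 1 H
  atom 16: C, bond orders sum to 2 (valence 4) → 2 H
  atom 17: C, bond orders sum to 1 (valence 4) → 3 H
  atom 18: C, bond orders sum to 2 (valence 4) → 2 H
  atom 19: C, bond orders sum to 4 (valence 4) → 0 H
  atom 20: O, bond orders sum to 1 (valence 2) → 1 H
  atom 21: O, bond orders sum to 2 (valence 2) → 0 H
Totals → C:14, H:14, Br:1, N:1, O:5.

C14H14BrNO5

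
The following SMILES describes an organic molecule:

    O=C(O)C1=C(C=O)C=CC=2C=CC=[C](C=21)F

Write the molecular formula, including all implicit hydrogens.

C12H7FO3

Walk through each heavy atom and fill implicit hydrogens from standard valence (C 4, N 3, O 2, S 2, halogen 1):
  atom 1: O, bond orders sum to 2 (valence 2) → 0 H
  atom 2: C, bond orders sum to 4 (valence 4) → 0 H
  atom 3: O, bond orders sum to 1 (valence 2) → 1 H
  atom 4: C, bond orders sum to 4 (valence 4) → 0 H
  atom 5: C, bond orders sum to 4 (valence 4) → 0 H
  atom 6: C, bond orders sum to 3 (valence 4) → 1 H
  atom 7: O, bond orders sum to 2 (valence 2) → 0 H
  atom 8: C, bond orders sum to 3 (valence 4) → 1 H
  atom 9: C, bond orders sum to 3 (valence 4) → 1 H
  atom 10: C, bond orders sum to 4 (valence 4) → 0 H
  atom 11: C, bond orders sum to 3 (valence 4) → 1 H
  atom 12: C, bond orders sum to 3 (valence 4) → 1 H
  atom 13: C, bond orders sum to 3 (valence 4) → 1 H
  atom 14: C with explicit H count 0
  atom 15: C, bond orders sum to 4 (valence 4) → 0 H
  atom 16: F (halogen, monovalent) → 0 H
Totals → C:12, H:7, F:1, O:3.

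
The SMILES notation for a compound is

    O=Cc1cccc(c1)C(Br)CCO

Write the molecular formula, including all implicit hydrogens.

Walk through each heavy atom and fill implicit hydrogens from standard valence (C 4, N 3, O 2, S 2, halogen 1); for lowercase aromatic atoms, an aromatic c carries 1 H when it has two neighbours and 0 H with three, and aromatic n carries 0 H:
  atom 1: O, bond orders sum to 2 (valence 2) → 0 H
  atom 2: C, bond orders sum to 3 (valence 4) → 1 H
  atom 3: aromatic c, 3 neighbours → 0 H
  atom 4: aromatic c, 2 neighbours → 1 H
  atom 5: aromatic c, 2 neighbours → 1 H
  atom 6: aromatic c, 2 neighbours → 1 H
  atom 7: aromatic c, 3 neighbours → 0 H
  atom 8: aromatic c, 2 neighbours → 1 H
  atom 9: C, bond orders sum to 3 (valence 4) → 1 H
  atom 10: Br (halogen, monovalent) → 0 H
  atom 11: C, bond orders sum to 2 (valence 4) → 2 H
  atom 12: C, bond orders sum to 2 (valence 4) → 2 H
  atom 13: O, bond orders sum to 1 (valence 2) → 1 H
Totals → C:10, H:11, Br:1, O:2.

C10H11BrO2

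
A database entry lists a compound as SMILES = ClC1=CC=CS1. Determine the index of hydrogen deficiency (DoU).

3

Degree of unsaturation = (number of rings) + (number of π bonds).
Ring closures in the SMILES: 1.
π bonds: 2 double bonds (each 1 DoU) → 2 DoU from unsaturation.
Total DoU = 1 + 2 = 3.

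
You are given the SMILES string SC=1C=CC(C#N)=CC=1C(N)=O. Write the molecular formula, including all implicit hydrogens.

Walk through each heavy atom and fill implicit hydrogens from standard valence (C 4, N 3, O 2, S 2, halogen 1):
  atom 1: S, bond orders sum to 1 (valence 2) → 1 H
  atom 2: C, bond orders sum to 4 (valence 4) → 0 H
  atom 3: C, bond orders sum to 3 (valence 4) → 1 H
  atom 4: C, bond orders sum to 3 (valence 4) → 1 H
  atom 5: C, bond orders sum to 4 (valence 4) → 0 H
  atom 6: C, bond orders sum to 4 (valence 4) → 0 H
  atom 7: N, bond orders sum to 3 (valence 3) → 0 H
  atom 8: C, bond orders sum to 3 (valence 4) → 1 H
  atom 9: C, bond orders sum to 4 (valence 4) → 0 H
  atom 10: C, bond orders sum to 4 (valence 4) → 0 H
  atom 11: N, bond orders sum to 1 (valence 3) → 2 H
  atom 12: O, bond orders sum to 2 (valence 2) → 0 H
Totals → C:8, H:6, N:2, O:1, S:1.

C8H6N2OS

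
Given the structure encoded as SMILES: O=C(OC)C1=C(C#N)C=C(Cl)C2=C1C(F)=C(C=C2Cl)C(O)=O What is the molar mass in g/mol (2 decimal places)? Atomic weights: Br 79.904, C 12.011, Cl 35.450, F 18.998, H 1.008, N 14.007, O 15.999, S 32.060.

First, the molecular formula is C14H6Cl2FNO4 (counting implicit H from valence).
  C: 14 × 12.011 = 168.154
  Cl: 2 × 35.450 = 70.900
  F: 1 × 18.998 = 18.998
  H: 6 × 1.008 = 6.048
  N: 1 × 14.007 = 14.007
  O: 4 × 15.999 = 63.996
Sum: 14×12.011 + 2×35.450 + 1×18.998 + 6×1.008 + 1×14.007 + 4×15.999 = 342.103 → 342.10 g/mol.

342.10 g/mol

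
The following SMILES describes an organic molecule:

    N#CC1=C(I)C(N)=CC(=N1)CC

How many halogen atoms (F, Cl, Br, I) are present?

1

Halogen atoms appear at heavy-atom position 5 (1×I).
Other groups present: 1 nitrile, 1 primary amine.
Halogen count: 1.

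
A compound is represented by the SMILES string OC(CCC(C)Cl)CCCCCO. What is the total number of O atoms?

2

Scan the SMILES for O atoms (remember two-letter symbols like Cl and Br are single atoms).
Oxygen count: 2.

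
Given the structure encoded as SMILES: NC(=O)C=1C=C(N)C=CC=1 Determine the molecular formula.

C7H8N2O

Walk through each heavy atom and fill implicit hydrogens from standard valence (C 4, N 3, O 2, S 2, halogen 1):
  atom 1: N, bond orders sum to 1 (valence 3) → 2 H
  atom 2: C, bond orders sum to 4 (valence 4) → 0 H
  atom 3: O, bond orders sum to 2 (valence 2) → 0 H
  atom 4: C, bond orders sum to 4 (valence 4) → 0 H
  atom 5: C, bond orders sum to 3 (valence 4) → 1 H
  atom 6: C, bond orders sum to 4 (valence 4) → 0 H
  atom 7: N, bond orders sum to 1 (valence 3) → 2 H
  atom 8: C, bond orders sum to 3 (valence 4) → 1 H
  atom 9: C, bond orders sum to 3 (valence 4) → 1 H
  atom 10: C, bond orders sum to 3 (valence 4) → 1 H
Totals → C:7, H:8, N:2, O:1.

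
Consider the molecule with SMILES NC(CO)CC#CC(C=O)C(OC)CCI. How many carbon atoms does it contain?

11

Count every carbon token in the SMILES (each C, including those in ring-closure positions and inside branches).
Carbon count: 11.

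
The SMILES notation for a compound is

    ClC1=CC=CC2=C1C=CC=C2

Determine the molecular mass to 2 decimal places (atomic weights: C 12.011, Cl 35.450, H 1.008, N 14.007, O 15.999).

162.62 g/mol

First, the molecular formula is C10H7Cl (counting implicit H from valence).
  C: 10 × 12.011 = 120.110
  Cl: 1 × 35.450 = 35.450
  H: 7 × 1.008 = 7.056
Sum: 10×12.011 + 1×35.450 + 7×1.008 = 162.616 → 162.62 g/mol.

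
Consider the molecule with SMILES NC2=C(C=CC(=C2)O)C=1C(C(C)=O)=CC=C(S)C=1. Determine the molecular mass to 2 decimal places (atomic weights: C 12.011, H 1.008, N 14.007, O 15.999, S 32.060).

259.32 g/mol

First, the molecular formula is C14H13NO2S (counting implicit H from valence).
  C: 14 × 12.011 = 168.154
  H: 13 × 1.008 = 13.104
  N: 1 × 14.007 = 14.007
  O: 2 × 15.999 = 31.998
  S: 1 × 32.060 = 32.060
Sum: 14×12.011 + 13×1.008 + 1×14.007 + 2×15.999 + 1×32.060 = 259.323 → 259.32 g/mol.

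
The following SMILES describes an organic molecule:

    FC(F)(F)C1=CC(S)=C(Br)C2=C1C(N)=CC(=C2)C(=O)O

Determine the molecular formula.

Walk through each heavy atom and fill implicit hydrogens from standard valence (C 4, N 3, O 2, S 2, halogen 1):
  atom 1: F (halogen, monovalent) → 0 H
  atom 2: C, bond orders sum to 4 (valence 4) → 0 H
  atom 3: F (halogen, monovalent) → 0 H
  atom 4: F (halogen, monovalent) → 0 H
  atom 5: C, bond orders sum to 4 (valence 4) → 0 H
  atom 6: C, bond orders sum to 3 (valence 4) → 1 H
  atom 7: C, bond orders sum to 4 (valence 4) → 0 H
  atom 8: S, bond orders sum to 1 (valence 2) → 1 H
  atom 9: C, bond orders sum to 4 (valence 4) → 0 H
  atom 10: Br (halogen, monovalent) → 0 H
  atom 11: C, bond orders sum to 4 (valence 4) → 0 H
  atom 12: C, bond orders sum to 4 (valence 4) → 0 H
  atom 13: C, bond orders sum to 4 (valence 4) → 0 H
  atom 14: N, bond orders sum to 1 (valence 3) → 2 H
  atom 15: C, bond orders sum to 3 (valence 4) → 1 H
  atom 16: C, bond orders sum to 4 (valence 4) → 0 H
  atom 17: C, bond orders sum to 3 (valence 4) → 1 H
  atom 18: C, bond orders sum to 4 (valence 4) → 0 H
  atom 19: O, bond orders sum to 2 (valence 2) → 0 H
  atom 20: O, bond orders sum to 1 (valence 2) → 1 H
Totals → C:12, H:7, Br:1, F:3, N:1, O:2, S:1.
In Hill order: C12H7BrF3NO2S.

C12H7BrF3NO2S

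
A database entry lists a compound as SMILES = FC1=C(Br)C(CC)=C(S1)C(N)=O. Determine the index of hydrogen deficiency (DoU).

Degree of unsaturation = (number of rings) + (number of π bonds).
Ring closures in the SMILES: 1.
π bonds: 3 double bonds (each 1 DoU) → 3 DoU from unsaturation.
Total DoU = 1 + 3 = 4.

4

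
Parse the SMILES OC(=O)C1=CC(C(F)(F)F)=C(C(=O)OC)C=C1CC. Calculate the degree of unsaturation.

6

Degree of unsaturation = (number of rings) + (number of π bonds).
Ring closures in the SMILES: 1.
π bonds: 5 double bonds (each 1 DoU) → 5 DoU from unsaturation.
Total DoU = 1 + 5 = 6.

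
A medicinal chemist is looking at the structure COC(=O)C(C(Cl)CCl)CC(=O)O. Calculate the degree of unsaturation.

Molecular formula: C7H10Cl2O4.
DoU = (2C + 2 + N − H − X) / 2, where X is the halogen count and O/S are ignored.
    = (2·7 + 2 + 0 − 10 − 2) / 2 = 4 / 2 = 2.

2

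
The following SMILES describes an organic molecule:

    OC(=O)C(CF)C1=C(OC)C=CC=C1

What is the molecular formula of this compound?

Walk through each heavy atom and fill implicit hydrogens from standard valence (C 4, N 3, O 2, S 2, halogen 1):
  atom 1: O, bond orders sum to 1 (valence 2) → 1 H
  atom 2: C, bond orders sum to 4 (valence 4) → 0 H
  atom 3: O, bond orders sum to 2 (valence 2) → 0 H
  atom 4: C, bond orders sum to 3 (valence 4) → 1 H
  atom 5: C, bond orders sum to 2 (valence 4) → 2 H
  atom 6: F (halogen, monovalent) → 0 H
  atom 7: C, bond orders sum to 4 (valence 4) → 0 H
  atom 8: C, bond orders sum to 4 (valence 4) → 0 H
  atom 9: O, bond orders sum to 2 (valence 2) → 0 H
  atom 10: C, bond orders sum to 1 (valence 4) → 3 H
  atom 11: C, bond orders sum to 3 (valence 4) → 1 H
  atom 12: C, bond orders sum to 3 (valence 4) → 1 H
  atom 13: C, bond orders sum to 3 (valence 4) → 1 H
  atom 14: C, bond orders sum to 3 (valence 4) → 1 H
Totals → C:10, H:11, F:1, O:3.

C10H11FO3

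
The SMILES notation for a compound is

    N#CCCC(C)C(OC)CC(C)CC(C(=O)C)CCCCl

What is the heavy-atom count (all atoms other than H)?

Every atom symbol written in the SMILES (organic subset) is one heavy atom; implicit H are not written.
Heavy atoms by element → C:17, Cl:1, N:1, O:2.
Total: 21.

21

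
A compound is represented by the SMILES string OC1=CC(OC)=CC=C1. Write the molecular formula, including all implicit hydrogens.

Walk through each heavy atom and fill implicit hydrogens from standard valence (C 4, N 3, O 2, S 2, halogen 1):
  atom 1: O, bond orders sum to 1 (valence 2) → 1 H
  atom 2: C, bond orders sum to 4 (valence 4) → 0 H
  atom 3: C, bond orders sum to 3 (valence 4) → 1 H
  atom 4: C, bond orders sum to 4 (valence 4) → 0 H
  atom 5: O, bond orders sum to 2 (valence 2) → 0 H
  atom 6: C, bond orders sum to 1 (valence 4) → 3 H
  atom 7: C, bond orders sum to 3 (valence 4) → 1 H
  atom 8: C, bond orders sum to 3 (valence 4) → 1 H
  atom 9: C, bond orders sum to 3 (valence 4) → 1 H
Totals → C:7, H:8, O:2.
In Hill order: C7H8O2.

C7H8O2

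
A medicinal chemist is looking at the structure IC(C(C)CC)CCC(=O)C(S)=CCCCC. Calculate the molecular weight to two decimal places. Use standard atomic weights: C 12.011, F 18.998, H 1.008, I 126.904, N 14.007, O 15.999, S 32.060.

First, the molecular formula is C14H25IOS (counting implicit H from valence).
  C: 14 × 12.011 = 168.154
  H: 25 × 1.008 = 25.200
  I: 1 × 126.904 = 126.904
  O: 1 × 15.999 = 15.999
  S: 1 × 32.060 = 32.060
Sum: 14×12.011 + 25×1.008 + 1×126.904 + 1×15.999 + 1×32.060 = 368.317 → 368.32 g/mol.

368.32 g/mol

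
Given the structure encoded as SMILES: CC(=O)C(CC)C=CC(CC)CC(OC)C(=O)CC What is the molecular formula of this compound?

Walk through each heavy atom and fill implicit hydrogens from standard valence (C 4, N 3, O 2, S 2, halogen 1):
  atom 1: C, bond orders sum to 1 (valence 4) → 3 H
  atom 2: C, bond orders sum to 4 (valence 4) → 0 H
  atom 3: O, bond orders sum to 2 (valence 2) → 0 H
  atom 4: C, bond orders sum to 3 (valence 4) → 1 H
  atom 5: C, bond orders sum to 2 (valence 4) → 2 H
  atom 6: C, bond orders sum to 1 (valence 4) → 3 H
  atom 7: C, bond orders sum to 3 (valence 4) → 1 H
  atom 8: C, bond orders sum to 3 (valence 4) → 1 H
  atom 9: C, bond orders sum to 3 (valence 4) → 1 H
  atom 10: C, bond orders sum to 2 (valence 4) → 2 H
  atom 11: C, bond orders sum to 1 (valence 4) → 3 H
  atom 12: C, bond orders sum to 2 (valence 4) → 2 H
  atom 13: C, bond orders sum to 3 (valence 4) → 1 H
  atom 14: O, bond orders sum to 2 (valence 2) → 0 H
  atom 15: C, bond orders sum to 1 (valence 4) → 3 H
  atom 16: C, bond orders sum to 4 (valence 4) → 0 H
  atom 17: O, bond orders sum to 2 (valence 2) → 0 H
  atom 18: C, bond orders sum to 2 (valence 4) → 2 H
  atom 19: C, bond orders sum to 1 (valence 4) → 3 H
Totals → C:16, H:28, O:3.

C16H28O3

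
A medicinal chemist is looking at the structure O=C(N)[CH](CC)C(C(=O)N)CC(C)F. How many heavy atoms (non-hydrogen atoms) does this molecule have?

14

Every atom symbol written in the SMILES (organic subset) is one heavy atom; implicit H are not written.
Heavy atoms by element → C:9, F:1, N:2, O:2.
Total: 14.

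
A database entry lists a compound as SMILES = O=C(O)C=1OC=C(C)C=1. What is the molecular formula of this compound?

Walk through each heavy atom and fill implicit hydrogens from standard valence (C 4, N 3, O 2, S 2, halogen 1):
  atom 1: O, bond orders sum to 2 (valence 2) → 0 H
  atom 2: C, bond orders sum to 4 (valence 4) → 0 H
  atom 3: O, bond orders sum to 1 (valence 2) → 1 H
  atom 4: C, bond orders sum to 4 (valence 4) → 0 H
  atom 5: O, bond orders sum to 2 (valence 2) → 0 H
  atom 6: C, bond orders sum to 3 (valence 4) → 1 H
  atom 7: C, bond orders sum to 4 (valence 4) → 0 H
  atom 8: C, bond orders sum to 1 (valence 4) → 3 H
  atom 9: C, bond orders sum to 3 (valence 4) → 1 H
Totals → C:6, H:6, O:3.

C6H6O3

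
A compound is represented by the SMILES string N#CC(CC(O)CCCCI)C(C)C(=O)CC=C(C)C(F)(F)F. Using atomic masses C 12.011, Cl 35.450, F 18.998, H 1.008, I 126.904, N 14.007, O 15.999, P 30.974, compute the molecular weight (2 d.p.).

First, the molecular formula is C16H23F3INO2 (counting implicit H from valence).
  C: 16 × 12.011 = 192.176
  F: 3 × 18.998 = 56.994
  H: 23 × 1.008 = 23.184
  I: 1 × 126.904 = 126.904
  N: 1 × 14.007 = 14.007
  O: 2 × 15.999 = 31.998
Sum: 16×12.011 + 3×18.998 + 23×1.008 + 1×126.904 + 1×14.007 + 2×15.999 = 445.263 → 445.26 g/mol.

445.26 g/mol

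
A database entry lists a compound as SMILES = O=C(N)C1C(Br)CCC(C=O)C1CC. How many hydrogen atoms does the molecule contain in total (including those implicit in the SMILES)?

Walk through each heavy atom and fill implicit hydrogens from standard valence (C 4, N 3, O 2, S 2, halogen 1):
  atom 1: O, bond orders sum to 2 (valence 2) → 0 H
  atom 2: C, bond orders sum to 4 (valence 4) → 0 H
  atom 3: N, bond orders sum to 1 (valence 3) → 2 H
  atom 4: C, bond orders sum to 3 (valence 4) → 1 H
  atom 5: C, bond orders sum to 3 (valence 4) → 1 H
  atom 6: Br (halogen, monovalent) → 0 H
  atom 7: C, bond orders sum to 2 (valence 4) → 2 H
  atom 8: C, bond orders sum to 2 (valence 4) → 2 H
  atom 9: C, bond orders sum to 3 (valence 4) → 1 H
  atom 10: C, bond orders sum to 3 (valence 4) → 1 H
  atom 11: O, bond orders sum to 2 (valence 2) → 0 H
  atom 12: C, bond orders sum to 3 (valence 4) → 1 H
  atom 13: C, bond orders sum to 2 (valence 4) → 2 H
  atom 14: C, bond orders sum to 1 (valence 4) → 3 H
Total hydrogens: 16.

16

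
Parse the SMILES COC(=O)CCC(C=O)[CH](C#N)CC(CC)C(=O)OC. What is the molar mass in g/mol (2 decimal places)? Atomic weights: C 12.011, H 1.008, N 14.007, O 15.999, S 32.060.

283.32 g/mol

First, the molecular formula is C14H21NO5 (counting implicit H from valence).
  C: 14 × 12.011 = 168.154
  H: 21 × 1.008 = 21.168
  N: 1 × 14.007 = 14.007
  O: 5 × 15.999 = 79.995
Sum: 14×12.011 + 21×1.008 + 1×14.007 + 5×15.999 = 283.324 → 283.32 g/mol.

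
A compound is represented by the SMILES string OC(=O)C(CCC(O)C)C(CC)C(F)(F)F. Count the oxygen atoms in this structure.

3

Scan the SMILES for O atoms (remember two-letter symbols like Cl and Br are single atoms).
Oxygen count: 3.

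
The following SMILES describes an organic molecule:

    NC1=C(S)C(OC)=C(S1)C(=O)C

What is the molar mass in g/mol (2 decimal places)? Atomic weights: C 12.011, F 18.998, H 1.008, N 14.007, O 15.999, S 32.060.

203.27 g/mol

First, the molecular formula is C7H9NO2S2 (counting implicit H from valence).
  C: 7 × 12.011 = 84.077
  H: 9 × 1.008 = 9.072
  N: 1 × 14.007 = 14.007
  O: 2 × 15.999 = 31.998
  S: 2 × 32.060 = 64.120
Sum: 7×12.011 + 9×1.008 + 1×14.007 + 2×15.999 + 2×32.060 = 203.274 → 203.27 g/mol.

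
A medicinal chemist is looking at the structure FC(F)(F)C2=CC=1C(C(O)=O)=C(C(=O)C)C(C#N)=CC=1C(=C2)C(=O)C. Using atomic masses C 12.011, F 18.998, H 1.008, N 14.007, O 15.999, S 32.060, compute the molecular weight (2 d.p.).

349.26 g/mol

First, the molecular formula is C17H10F3NO4 (counting implicit H from valence).
  C: 17 × 12.011 = 204.187
  F: 3 × 18.998 = 56.994
  H: 10 × 1.008 = 10.080
  N: 1 × 14.007 = 14.007
  O: 4 × 15.999 = 63.996
Sum: 17×12.011 + 3×18.998 + 10×1.008 + 1×14.007 + 4×15.999 = 349.264 → 349.26 g/mol.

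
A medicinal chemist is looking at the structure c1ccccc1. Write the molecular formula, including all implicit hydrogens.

C6H6

Walk through each heavy atom and fill implicit hydrogens from standard valence (C 4, N 3, O 2, S 2, halogen 1); for lowercase aromatic atoms, an aromatic c carries 1 H when it has two neighbours and 0 H with three, and aromatic n carries 0 H:
  atom 1: aromatic c, 2 neighbours → 1 H
  atom 2: aromatic c, 2 neighbours → 1 H
  atom 3: aromatic c, 2 neighbours → 1 H
  atom 4: aromatic c, 2 neighbours → 1 H
  atom 5: aromatic c, 2 neighbours → 1 H
  atom 6: aromatic c, 2 neighbours → 1 H
Totals → C:6, H:6.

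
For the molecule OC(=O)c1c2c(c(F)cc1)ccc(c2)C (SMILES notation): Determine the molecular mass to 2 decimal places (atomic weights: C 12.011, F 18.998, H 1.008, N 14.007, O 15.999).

204.20 g/mol

First, the molecular formula is C12H9FO2 (counting implicit H from valence).
  C: 12 × 12.011 = 144.132
  F: 1 × 18.998 = 18.998
  H: 9 × 1.008 = 9.072
  O: 2 × 15.999 = 31.998
Sum: 12×12.011 + 1×18.998 + 9×1.008 + 2×15.999 = 204.200 → 204.20 g/mol.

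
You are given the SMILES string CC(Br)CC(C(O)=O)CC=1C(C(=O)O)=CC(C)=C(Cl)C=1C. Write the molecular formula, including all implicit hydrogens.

C15H18BrClO4

Walk through each heavy atom and fill implicit hydrogens from standard valence (C 4, N 3, O 2, S 2, halogen 1):
  atom 1: C, bond orders sum to 1 (valence 4) → 3 H
  atom 2: C, bond orders sum to 3 (valence 4) → 1 H
  atom 3: Br (halogen, monovalent) → 0 H
  atom 4: C, bond orders sum to 2 (valence 4) → 2 H
  atom 5: C, bond orders sum to 3 (valence 4) → 1 H
  atom 6: C, bond orders sum to 4 (valence 4) → 0 H
  atom 7: O, bond orders sum to 1 (valence 2) → 1 H
  atom 8: O, bond orders sum to 2 (valence 2) → 0 H
  atom 9: C, bond orders sum to 2 (valence 4) → 2 H
  atom 10: C, bond orders sum to 4 (valence 4) → 0 H
  atom 11: C, bond orders sum to 4 (valence 4) → 0 H
  atom 12: C, bond orders sum to 4 (valence 4) → 0 H
  atom 13: O, bond orders sum to 2 (valence 2) → 0 H
  atom 14: O, bond orders sum to 1 (valence 2) → 1 H
  atom 15: C, bond orders sum to 3 (valence 4) → 1 H
  atom 16: C, bond orders sum to 4 (valence 4) → 0 H
  atom 17: C, bond orders sum to 1 (valence 4) → 3 H
  atom 18: C, bond orders sum to 4 (valence 4) → 0 H
  atom 19: Cl (halogen, monovalent) → 0 H
  atom 20: C, bond orders sum to 4 (valence 4) → 0 H
  atom 21: C, bond orders sum to 1 (valence 4) → 3 H
Totals → C:15, H:18, Br:1, Cl:1, O:4.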